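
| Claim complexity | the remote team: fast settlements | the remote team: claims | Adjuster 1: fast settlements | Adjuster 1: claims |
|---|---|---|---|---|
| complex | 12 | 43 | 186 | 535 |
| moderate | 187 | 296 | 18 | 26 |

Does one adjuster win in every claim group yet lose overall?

Complex: the remote team 12/43 = 27.9%, Adjuster 1 186/535 = 34.8% → Adjuster 1
Moderate: the remote team 187/296 = 63.2%, Adjuster 1 18/26 = 69.2% → Adjuster 1
Overall: the remote team 199/339 = 58.7%, Adjuster 1 204/561 = 36.4% → the remote team
Adjuster 1 wins each claim group but the remote team wins overall — the comparison reverses. Adjuster 1's claims skew toward complex, which has a lower base rate.

Yes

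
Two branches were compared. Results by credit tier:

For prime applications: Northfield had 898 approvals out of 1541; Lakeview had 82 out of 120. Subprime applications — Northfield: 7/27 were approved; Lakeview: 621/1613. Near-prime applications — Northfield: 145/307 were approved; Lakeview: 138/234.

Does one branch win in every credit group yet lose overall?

Prime: Northfield 898/1541 = 58.3%, Lakeview 82/120 = 68.3% → Lakeview
Subprime: Northfield 7/27 = 25.9%, Lakeview 621/1613 = 38.5% → Lakeview
Near-prime: Northfield 145/307 = 47.2%, Lakeview 138/234 = 59.0% → Lakeview
Overall: Northfield 1050/1875 = 56.0%, Lakeview 841/1967 = 42.8% → Northfield
Lakeview wins each credit group but Northfield wins overall — the comparison reverses. Lakeview's applications skew toward subprime, which has a lower base rate.

Yes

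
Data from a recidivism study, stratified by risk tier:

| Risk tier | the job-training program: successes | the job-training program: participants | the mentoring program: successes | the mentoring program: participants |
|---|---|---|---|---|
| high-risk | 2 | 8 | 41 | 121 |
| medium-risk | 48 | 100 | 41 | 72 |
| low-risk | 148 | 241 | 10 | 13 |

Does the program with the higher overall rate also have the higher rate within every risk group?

No

High-risk: the job-training program 2/8 = 25.0%, the mentoring program 41/121 = 33.9% → the mentoring program
Medium-risk: the job-training program 48/100 = 48.0%, the mentoring program 41/72 = 56.9% → the mentoring program
Low-risk: the job-training program 148/241 = 61.4%, the mentoring program 10/13 = 76.9% → the mentoring program
Overall: the job-training program 198/349 = 56.7%, the mentoring program 92/206 = 44.7% → the job-training program
The mentoring program wins each risk group but the job-training program wins overall — the comparison reverses. The mentoring program's participants skew toward high-risk, which has a lower base rate.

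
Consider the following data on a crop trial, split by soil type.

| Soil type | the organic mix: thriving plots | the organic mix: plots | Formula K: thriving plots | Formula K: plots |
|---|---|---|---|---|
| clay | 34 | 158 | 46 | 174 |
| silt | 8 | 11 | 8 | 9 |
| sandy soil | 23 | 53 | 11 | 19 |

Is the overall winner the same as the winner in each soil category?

Yes

Clay: the organic mix 34/158 = 21.5%, Formula K 46/174 = 26.4% → Formula K
Silt: the organic mix 8/11 = 72.7%, Formula K 8/9 = 88.9% → Formula K
Sandy soil: the organic mix 23/53 = 43.4%, Formula K 11/19 = 57.9% → Formula K
Overall: the organic mix 65/222 = 29.3%, Formula K 65/202 = 32.2% → Formula K
Formula K wins overall and in every soil group — no reversal.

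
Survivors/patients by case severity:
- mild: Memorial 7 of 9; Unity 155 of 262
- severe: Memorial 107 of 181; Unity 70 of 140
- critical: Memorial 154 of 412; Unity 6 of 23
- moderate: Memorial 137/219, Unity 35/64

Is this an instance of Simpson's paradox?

Mild: Memorial 7/9 = 77.8%, Unity 155/262 = 59.2% → Memorial
Severe: Memorial 107/181 = 59.1%, Unity 70/140 = 50.0% → Memorial
Critical: Memorial 154/412 = 37.4%, Unity 6/23 = 26.1% → Memorial
Moderate: Memorial 137/219 = 62.6%, Unity 35/64 = 54.7% → Memorial
Overall: Memorial 405/821 = 49.3%, Unity 266/489 = 54.4% → Unity
Memorial wins each case group but Unity wins overall — the comparison reverses. Memorial's patients skew toward critical, which has a lower base rate.

Yes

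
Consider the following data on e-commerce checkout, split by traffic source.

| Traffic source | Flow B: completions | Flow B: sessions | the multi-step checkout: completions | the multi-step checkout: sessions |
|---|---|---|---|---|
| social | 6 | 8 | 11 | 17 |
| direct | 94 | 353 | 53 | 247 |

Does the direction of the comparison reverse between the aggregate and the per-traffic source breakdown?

No

Social: Flow B 6/8 = 75.0%, the multi-step checkout 11/17 = 64.7% → Flow B
Direct: Flow B 94/353 = 26.6%, the multi-step checkout 53/247 = 21.5% → Flow B
Overall: Flow B 100/361 = 27.7%, the multi-step checkout 64/264 = 24.2% → Flow B
Flow B wins overall and in every traffic group — no reversal.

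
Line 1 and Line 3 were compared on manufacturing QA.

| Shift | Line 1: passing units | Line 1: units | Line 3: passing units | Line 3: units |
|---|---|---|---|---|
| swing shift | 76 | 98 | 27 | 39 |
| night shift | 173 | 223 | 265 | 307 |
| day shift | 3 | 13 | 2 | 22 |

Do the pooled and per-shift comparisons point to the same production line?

No

Swing shift: Line 1 76/98 = 77.6%, Line 3 27/39 = 69.2% → Line 1
Night shift: Line 1 173/223 = 77.6%, Line 3 265/307 = 86.3% → Line 3
Day shift: Line 1 3/13 = 23.1%, Line 3 2/22 = 9.1% → Line 1
Overall: Line 1 252/334 = 75.4%, Line 3 294/368 = 79.9% → Line 3
Neither sweeps: Line 1 wins 2 of 3 groups, Line 3 wins 1. Line 3 wins overall but not every group — no Simpson reversal.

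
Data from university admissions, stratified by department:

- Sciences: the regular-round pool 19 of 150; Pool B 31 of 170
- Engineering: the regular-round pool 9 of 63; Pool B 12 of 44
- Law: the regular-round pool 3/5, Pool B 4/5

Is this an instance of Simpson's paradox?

Sciences: the regular-round pool 19/150 = 12.7%, Pool B 31/170 = 18.2% → Pool B
Engineering: the regular-round pool 9/63 = 14.3%, Pool B 12/44 = 27.3% → Pool B
Law: the regular-round pool 3/5 = 60.0%, Pool B 4/5 = 80.0% → Pool B
Overall: the regular-round pool 31/218 = 14.2%, Pool B 47/219 = 21.5% → Pool B
Pool B wins overall and in every department group — no reversal.

No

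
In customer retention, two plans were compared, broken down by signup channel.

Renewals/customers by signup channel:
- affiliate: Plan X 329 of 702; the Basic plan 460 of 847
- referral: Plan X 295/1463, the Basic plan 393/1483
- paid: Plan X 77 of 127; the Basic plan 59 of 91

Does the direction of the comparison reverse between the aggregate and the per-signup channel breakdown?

No

Affiliate: Plan X 329/702 = 46.9%, the Basic plan 460/847 = 54.3% → the Basic plan
Referral: Plan X 295/1463 = 20.2%, the Basic plan 393/1483 = 26.5% → the Basic plan
Paid: Plan X 77/127 = 60.6%, the Basic plan 59/91 = 64.8% → the Basic plan
Overall: Plan X 701/2292 = 30.6%, the Basic plan 912/2421 = 37.7% → the Basic plan
The Basic plan wins overall and in every signup group — no reversal.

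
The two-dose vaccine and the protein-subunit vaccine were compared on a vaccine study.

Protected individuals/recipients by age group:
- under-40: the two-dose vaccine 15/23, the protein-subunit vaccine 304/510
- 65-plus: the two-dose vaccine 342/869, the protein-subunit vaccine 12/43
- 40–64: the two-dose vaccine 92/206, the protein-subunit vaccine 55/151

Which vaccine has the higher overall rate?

Under-40: the two-dose vaccine 15/23 = 65.2%, the protein-subunit vaccine 304/510 = 59.6% → the two-dose vaccine
65-plus: the two-dose vaccine 342/869 = 39.4%, the protein-subunit vaccine 12/43 = 27.9% → the two-dose vaccine
40–64: the two-dose vaccine 92/206 = 44.7%, the protein-subunit vaccine 55/151 = 36.4% → the two-dose vaccine
Overall: the two-dose vaccine 449/1098 = 40.9%, the protein-subunit vaccine 371/704 = 52.7% → the protein-subunit vaccine
(The two-dose vaccine wins every age group but the protein-subunit vaccine wins overall — the two-dose vaccine's recipients skew toward the low-rate 65-plus group.)

the protein-subunit vaccine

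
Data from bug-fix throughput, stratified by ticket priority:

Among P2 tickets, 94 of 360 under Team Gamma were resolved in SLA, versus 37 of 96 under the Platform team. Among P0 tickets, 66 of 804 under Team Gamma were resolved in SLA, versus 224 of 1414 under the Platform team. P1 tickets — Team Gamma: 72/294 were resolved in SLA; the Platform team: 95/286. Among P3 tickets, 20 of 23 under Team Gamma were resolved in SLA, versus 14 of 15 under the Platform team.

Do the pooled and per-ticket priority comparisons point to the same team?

P2: Team Gamma 94/360 = 26.1%, the Platform team 37/96 = 38.5% → the Platform team
P0: Team Gamma 66/804 = 8.2%, the Platform team 224/1414 = 15.8% → the Platform team
P1: Team Gamma 72/294 = 24.5%, the Platform team 95/286 = 33.2% → the Platform team
P3: Team Gamma 20/23 = 87.0%, the Platform team 14/15 = 93.3% → the Platform team
Overall: Team Gamma 252/1481 = 17.0%, the Platform team 370/1811 = 20.4% → the Platform team
The Platform team wins overall and in every ticket group — no reversal.

Yes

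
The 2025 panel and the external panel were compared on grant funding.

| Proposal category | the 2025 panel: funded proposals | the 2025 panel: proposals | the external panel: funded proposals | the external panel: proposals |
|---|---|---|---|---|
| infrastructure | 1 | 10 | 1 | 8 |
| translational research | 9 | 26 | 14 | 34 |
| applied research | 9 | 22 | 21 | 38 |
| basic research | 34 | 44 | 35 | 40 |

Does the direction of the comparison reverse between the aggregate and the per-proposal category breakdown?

Infrastructure: the 2025 panel 1/10 = 10.0%, the external panel 1/8 = 12.5% → the external panel
Translational research: the 2025 panel 9/26 = 34.6%, the external panel 14/34 = 41.2% → the external panel
Applied research: the 2025 panel 9/22 = 40.9%, the external panel 21/38 = 55.3% → the external panel
Basic research: the 2025 panel 34/44 = 77.3%, the external panel 35/40 = 87.5% → the external panel
Overall: the 2025 panel 53/102 = 52.0%, the external panel 71/120 = 59.2% → the external panel
The external panel wins overall and in every proposal group — no reversal.

No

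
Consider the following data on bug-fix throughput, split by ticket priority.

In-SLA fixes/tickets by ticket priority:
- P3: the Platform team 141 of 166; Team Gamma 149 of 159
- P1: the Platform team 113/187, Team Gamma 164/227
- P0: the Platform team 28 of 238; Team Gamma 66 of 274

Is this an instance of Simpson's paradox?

P3: the Platform team 141/166 = 84.9%, Team Gamma 149/159 = 93.7% → Team Gamma
P1: the Platform team 113/187 = 60.4%, Team Gamma 164/227 = 72.2% → Team Gamma
P0: the Platform team 28/238 = 11.8%, Team Gamma 66/274 = 24.1% → Team Gamma
Overall: the Platform team 282/591 = 47.7%, Team Gamma 379/660 = 57.4% → Team Gamma
Team Gamma wins overall and in every ticket group — no reversal.

No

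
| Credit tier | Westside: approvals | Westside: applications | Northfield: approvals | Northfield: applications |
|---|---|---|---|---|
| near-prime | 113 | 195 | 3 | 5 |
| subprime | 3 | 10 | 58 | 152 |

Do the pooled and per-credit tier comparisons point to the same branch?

No

Near-prime: Westside 113/195 = 57.9%, Northfield 3/5 = 60.0% → Northfield
Subprime: Westside 3/10 = 30.0%, Northfield 58/152 = 38.2% → Northfield
Overall: Westside 116/205 = 56.6%, Northfield 61/157 = 38.9% → Westside
Northfield wins each credit group but Westside wins overall — the comparison reverses. Northfield's applications skew toward subprime, which has a lower base rate.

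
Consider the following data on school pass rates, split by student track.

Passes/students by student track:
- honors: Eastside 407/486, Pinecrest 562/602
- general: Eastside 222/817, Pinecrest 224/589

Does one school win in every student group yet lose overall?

Honors: Eastside 407/486 = 83.7%, Pinecrest 562/602 = 93.4% → Pinecrest
General: Eastside 222/817 = 27.2%, Pinecrest 224/589 = 38.0% → Pinecrest
Overall: Eastside 629/1303 = 48.3%, Pinecrest 786/1191 = 66.0% → Pinecrest
Pinecrest wins overall and in every student group — no reversal.

No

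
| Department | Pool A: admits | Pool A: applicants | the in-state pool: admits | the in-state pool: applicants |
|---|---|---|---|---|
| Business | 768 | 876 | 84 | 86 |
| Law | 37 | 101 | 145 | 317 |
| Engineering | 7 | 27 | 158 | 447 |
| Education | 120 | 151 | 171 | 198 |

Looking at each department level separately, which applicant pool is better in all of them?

the in-state pool

Business: Pool A 768/876 = 87.7%, the in-state pool 84/86 = 97.7% → the in-state pool
Law: Pool A 37/101 = 36.6%, the in-state pool 145/317 = 45.7% → the in-state pool
Engineering: Pool A 7/27 = 25.9%, the in-state pool 158/447 = 35.3% → the in-state pool
Education: Pool A 120/151 = 79.5%, the in-state pool 171/198 = 86.4% → the in-state pool
The in-state pool has the higher rate in all 4 groups.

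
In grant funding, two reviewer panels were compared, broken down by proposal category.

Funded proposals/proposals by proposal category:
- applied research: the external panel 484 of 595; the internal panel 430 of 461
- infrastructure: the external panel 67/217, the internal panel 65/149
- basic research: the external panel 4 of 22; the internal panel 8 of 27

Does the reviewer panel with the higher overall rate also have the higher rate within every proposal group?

Applied research: the external panel 484/595 = 81.3%, the internal panel 430/461 = 93.3% → the internal panel
Infrastructure: the external panel 67/217 = 30.9%, the internal panel 65/149 = 43.6% → the internal panel
Basic research: the external panel 4/22 = 18.2%, the internal panel 8/27 = 29.6% → the internal panel
Overall: the external panel 555/834 = 66.5%, the internal panel 503/637 = 79.0% → the internal panel
The internal panel wins overall and in every proposal group — no reversal.

Yes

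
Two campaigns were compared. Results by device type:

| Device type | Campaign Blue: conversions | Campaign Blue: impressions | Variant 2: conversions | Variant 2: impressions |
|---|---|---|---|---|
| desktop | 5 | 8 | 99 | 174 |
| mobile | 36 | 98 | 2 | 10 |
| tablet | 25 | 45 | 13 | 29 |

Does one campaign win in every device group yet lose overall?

Yes

Desktop: Campaign Blue 5/8 = 62.5%, Variant 2 99/174 = 56.9% → Campaign Blue
Mobile: Campaign Blue 36/98 = 36.7%, Variant 2 2/10 = 20.0% → Campaign Blue
Tablet: Campaign Blue 25/45 = 55.6%, Variant 2 13/29 = 44.8% → Campaign Blue
Overall: Campaign Blue 66/151 = 43.7%, Variant 2 114/213 = 53.5% → Variant 2
Campaign Blue wins each device group but Variant 2 wins overall — the comparison reverses. Campaign Blue's impressions skew toward mobile, which has a lower base rate.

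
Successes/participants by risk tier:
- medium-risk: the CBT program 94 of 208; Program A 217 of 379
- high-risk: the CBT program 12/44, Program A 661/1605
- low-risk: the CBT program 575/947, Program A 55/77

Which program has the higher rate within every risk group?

Medium-risk: the CBT program 94/208 = 45.2%, Program A 217/379 = 57.3% → Program A
High-risk: the CBT program 12/44 = 27.3%, Program A 661/1605 = 41.2% → Program A
Low-risk: the CBT program 575/947 = 60.7%, Program A 55/77 = 71.4% → Program A
Program A has the higher rate in all 3 groups.

Program A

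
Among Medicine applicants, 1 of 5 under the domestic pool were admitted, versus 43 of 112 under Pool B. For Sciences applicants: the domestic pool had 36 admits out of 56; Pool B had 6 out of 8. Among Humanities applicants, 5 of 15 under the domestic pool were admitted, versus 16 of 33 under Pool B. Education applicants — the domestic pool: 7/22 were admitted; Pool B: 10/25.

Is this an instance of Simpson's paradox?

Medicine: the domestic pool 1/5 = 20.0%, Pool B 43/112 = 38.4% → Pool B
Sciences: the domestic pool 36/56 = 64.3%, Pool B 6/8 = 75.0% → Pool B
Humanities: the domestic pool 5/15 = 33.3%, Pool B 16/33 = 48.5% → Pool B
Education: the domestic pool 7/22 = 31.8%, Pool B 10/25 = 40.0% → Pool B
Overall: the domestic pool 49/98 = 50.0%, Pool B 75/178 = 42.1% → the domestic pool
Pool B wins each department group but the domestic pool wins overall — the comparison reverses. Pool B's applicants skew toward Medicine, which has a lower base rate.

Yes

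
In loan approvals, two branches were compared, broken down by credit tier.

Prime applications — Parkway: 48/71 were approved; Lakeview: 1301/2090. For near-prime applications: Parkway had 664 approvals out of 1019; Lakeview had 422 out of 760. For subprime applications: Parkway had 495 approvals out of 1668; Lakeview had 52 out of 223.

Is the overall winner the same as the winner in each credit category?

No

Prime: Parkway 48/71 = 67.6%, Lakeview 1301/2090 = 62.2% → Parkway
Near-prime: Parkway 664/1019 = 65.2%, Lakeview 422/760 = 55.5% → Parkway
Subprime: Parkway 495/1668 = 29.7%, Lakeview 52/223 = 23.3% → Parkway
Overall: Parkway 1207/2758 = 43.8%, Lakeview 1775/3073 = 57.8% → Lakeview
Parkway wins each credit group but Lakeview wins overall — the comparison reverses. Parkway's applications skew toward subprime, which has a lower base rate.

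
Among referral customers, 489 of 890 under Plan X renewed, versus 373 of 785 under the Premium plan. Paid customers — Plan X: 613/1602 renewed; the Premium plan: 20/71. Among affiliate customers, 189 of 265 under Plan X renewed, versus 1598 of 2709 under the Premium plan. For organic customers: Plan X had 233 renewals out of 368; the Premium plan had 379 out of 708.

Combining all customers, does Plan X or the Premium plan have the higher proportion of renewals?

Referral: Plan X 489/890 = 54.9%, the Premium plan 373/785 = 47.5% → Plan X
Paid: Plan X 613/1602 = 38.3%, the Premium plan 20/71 = 28.2% → Plan X
Affiliate: Plan X 189/265 = 71.3%, the Premium plan 1598/2709 = 59.0% → Plan X
Organic: Plan X 233/368 = 63.3%, the Premium plan 379/708 = 53.5% → Plan X
Overall: Plan X 1524/3125 = 48.8%, the Premium plan 2370/4273 = 55.5% → the Premium plan
(Plan X wins every signup group but the Premium plan wins overall — Plan X's customers skew toward the low-rate paid group.)

the Premium plan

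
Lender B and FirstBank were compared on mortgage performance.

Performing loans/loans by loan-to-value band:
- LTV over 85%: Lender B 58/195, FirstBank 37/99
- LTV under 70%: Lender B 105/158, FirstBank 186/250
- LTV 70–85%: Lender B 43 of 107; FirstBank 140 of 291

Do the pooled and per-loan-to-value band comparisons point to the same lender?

LTV over 85%: Lender B 58/195 = 29.7%, FirstBank 37/99 = 37.4% → FirstBank
LTV under 70%: Lender B 105/158 = 66.5%, FirstBank 186/250 = 74.4% → FirstBank
LTV 70–85%: Lender B 43/107 = 40.2%, FirstBank 140/291 = 48.1% → FirstBank
Overall: Lender B 206/460 = 44.8%, FirstBank 363/640 = 56.7% → FirstBank
FirstBank wins overall and in every loan-to-value group — no reversal.

Yes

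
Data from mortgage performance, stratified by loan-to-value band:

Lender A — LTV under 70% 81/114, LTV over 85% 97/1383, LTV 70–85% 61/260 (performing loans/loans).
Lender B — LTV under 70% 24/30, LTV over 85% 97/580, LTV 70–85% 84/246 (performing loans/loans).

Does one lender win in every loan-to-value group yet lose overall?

LTV under 70%: Lender A 81/114 = 71.1%, Lender B 24/30 = 80.0% → Lender B
LTV over 85%: Lender A 97/1383 = 7.0%, Lender B 97/580 = 16.7% → Lender B
LTV 70–85%: Lender A 61/260 = 23.5%, Lender B 84/246 = 34.1% → Lender B
Overall: Lender A 239/1757 = 13.6%, Lender B 205/856 = 23.9% → Lender B
Lender B wins overall and in every loan-to-value group — no reversal.

No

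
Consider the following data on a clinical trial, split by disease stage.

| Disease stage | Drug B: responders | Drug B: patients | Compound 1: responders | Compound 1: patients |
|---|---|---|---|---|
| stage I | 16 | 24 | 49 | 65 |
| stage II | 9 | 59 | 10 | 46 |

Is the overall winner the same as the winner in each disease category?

Yes

Stage I: Drug B 16/24 = 66.7%, Compound 1 49/65 = 75.4% → Compound 1
Stage II: Drug B 9/59 = 15.3%, Compound 1 10/46 = 21.7% → Compound 1
Overall: Drug B 25/83 = 30.1%, Compound 1 59/111 = 53.2% → Compound 1
Compound 1 wins overall and in every disease group — no reversal.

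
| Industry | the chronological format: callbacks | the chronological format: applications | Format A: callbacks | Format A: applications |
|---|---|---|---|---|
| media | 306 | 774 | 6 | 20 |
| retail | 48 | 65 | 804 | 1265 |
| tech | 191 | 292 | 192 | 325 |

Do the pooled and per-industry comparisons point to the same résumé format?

No

Media: the chronological format 306/774 = 39.5%, Format A 6/20 = 30.0% → the chronological format
Retail: the chronological format 48/65 = 73.8%, Format A 804/1265 = 63.6% → the chronological format
Tech: the chronological format 191/292 = 65.4%, Format A 192/325 = 59.1% → the chronological format
Overall: the chronological format 545/1131 = 48.2%, Format A 1002/1610 = 62.2% → Format A
The chronological format wins each industry group but Format A wins overall — the comparison reverses. The chronological format's applications skew toward media, which has a lower base rate.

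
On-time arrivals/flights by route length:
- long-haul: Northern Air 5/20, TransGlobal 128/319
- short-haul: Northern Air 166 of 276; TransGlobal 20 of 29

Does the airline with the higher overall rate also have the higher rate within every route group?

Long-haul: Northern Air 5/20 = 25.0%, TransGlobal 128/319 = 40.1% → TransGlobal
Short-haul: Northern Air 166/276 = 60.1%, TransGlobal 20/29 = 69.0% → TransGlobal
Overall: Northern Air 171/296 = 57.8%, TransGlobal 148/348 = 42.5% → Northern Air
TransGlobal wins each route group but Northern Air wins overall — the comparison reverses. TransGlobal's flights skew toward long-haul, which has a lower base rate.

No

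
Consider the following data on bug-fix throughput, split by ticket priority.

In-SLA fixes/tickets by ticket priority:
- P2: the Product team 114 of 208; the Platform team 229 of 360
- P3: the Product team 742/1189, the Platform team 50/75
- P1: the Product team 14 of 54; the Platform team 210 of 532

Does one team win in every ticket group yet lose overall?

Yes

P2: the Product team 114/208 = 54.8%, the Platform team 229/360 = 63.6% → the Platform team
P3: the Product team 742/1189 = 62.4%, the Platform team 50/75 = 66.7% → the Platform team
P1: the Product team 14/54 = 25.9%, the Platform team 210/532 = 39.5% → the Platform team
Overall: the Product team 870/1451 = 60.0%, the Platform team 489/967 = 50.6% → the Product team
The Platform team wins each ticket group but the Product team wins overall — the comparison reverses. The Platform team's tickets skew toward P1, which has a lower base rate.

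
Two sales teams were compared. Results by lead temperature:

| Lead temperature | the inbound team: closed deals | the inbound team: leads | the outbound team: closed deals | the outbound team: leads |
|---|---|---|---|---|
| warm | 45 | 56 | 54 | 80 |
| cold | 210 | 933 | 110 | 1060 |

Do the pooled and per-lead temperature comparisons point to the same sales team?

Warm: the inbound team 45/56 = 80.4%, the outbound team 54/80 = 67.5% → the inbound team
Cold: the inbound team 210/933 = 22.5%, the outbound team 110/1060 = 10.4% → the inbound team
Overall: the inbound team 255/989 = 25.8%, the outbound team 164/1140 = 14.4% → the inbound team
The inbound team wins overall and in every lead group — no reversal.

Yes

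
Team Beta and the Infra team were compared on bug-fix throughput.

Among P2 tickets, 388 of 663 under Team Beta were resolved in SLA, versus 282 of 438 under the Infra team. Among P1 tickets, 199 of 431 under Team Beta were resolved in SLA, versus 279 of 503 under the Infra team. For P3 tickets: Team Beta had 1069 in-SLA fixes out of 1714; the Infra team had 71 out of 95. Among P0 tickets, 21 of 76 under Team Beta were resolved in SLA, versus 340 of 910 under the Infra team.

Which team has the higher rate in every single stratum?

P2: Team Beta 388/663 = 58.5%, the Infra team 282/438 = 64.4% → the Infra team
P1: Team Beta 199/431 = 46.2%, the Infra team 279/503 = 55.5% → the Infra team
P3: Team Beta 1069/1714 = 62.4%, the Infra team 71/95 = 74.7% → the Infra team
P0: Team Beta 21/76 = 27.6%, the Infra team 340/910 = 37.4% → the Infra team
The Infra team has the higher rate in all 4 groups.

the Infra team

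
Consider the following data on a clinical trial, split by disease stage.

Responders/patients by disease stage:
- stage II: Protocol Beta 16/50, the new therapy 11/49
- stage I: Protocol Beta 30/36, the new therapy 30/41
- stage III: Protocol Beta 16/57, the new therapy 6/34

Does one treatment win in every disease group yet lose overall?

No

Stage II: Protocol Beta 16/50 = 32.0%, the new therapy 11/49 = 22.4% → Protocol Beta
Stage I: Protocol Beta 30/36 = 83.3%, the new therapy 30/41 = 73.2% → Protocol Beta
Stage III: Protocol Beta 16/57 = 28.1%, the new therapy 6/34 = 17.6% → Protocol Beta
Overall: Protocol Beta 62/143 = 43.4%, the new therapy 47/124 = 37.9% → Protocol Beta
Protocol Beta wins overall and in every disease group — no reversal.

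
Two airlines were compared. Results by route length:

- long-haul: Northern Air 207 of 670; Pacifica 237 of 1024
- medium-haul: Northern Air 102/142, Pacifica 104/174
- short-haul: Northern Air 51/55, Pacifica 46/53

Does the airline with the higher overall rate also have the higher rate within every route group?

Yes

Long-haul: Northern Air 207/670 = 30.9%, Pacifica 237/1024 = 23.1% → Northern Air
Medium-haul: Northern Air 102/142 = 71.8%, Pacifica 104/174 = 59.8% → Northern Air
Short-haul: Northern Air 51/55 = 92.7%, Pacifica 46/53 = 86.8% → Northern Air
Overall: Northern Air 360/867 = 41.5%, Pacifica 387/1251 = 30.9% → Northern Air
Northern Air wins overall and in every route group — no reversal.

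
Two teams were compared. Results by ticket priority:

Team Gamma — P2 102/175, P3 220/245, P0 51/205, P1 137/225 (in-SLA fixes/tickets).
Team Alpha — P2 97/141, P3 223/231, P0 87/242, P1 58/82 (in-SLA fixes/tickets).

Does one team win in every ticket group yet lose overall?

P2: Team Gamma 102/175 = 58.3%, Team Alpha 97/141 = 68.8% → Team Alpha
P3: Team Gamma 220/245 = 89.8%, Team Alpha 223/231 = 96.5% → Team Alpha
P0: Team Gamma 51/205 = 24.9%, Team Alpha 87/242 = 36.0% → Team Alpha
P1: Team Gamma 137/225 = 60.9%, Team Alpha 58/82 = 70.7% → Team Alpha
Overall: Team Gamma 510/850 = 60.0%, Team Alpha 465/696 = 66.8% → Team Alpha
Team Alpha wins overall and in every ticket group — no reversal.

No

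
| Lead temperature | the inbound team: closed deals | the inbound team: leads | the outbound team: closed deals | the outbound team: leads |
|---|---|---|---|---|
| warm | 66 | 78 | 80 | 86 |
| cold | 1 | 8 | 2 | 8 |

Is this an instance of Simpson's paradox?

No

Warm: the inbound team 66/78 = 84.6%, the outbound team 80/86 = 93.0% → the outbound team
Cold: the inbound team 1/8 = 12.5%, the outbound team 2/8 = 25.0% → the outbound team
Overall: the inbound team 67/86 = 77.9%, the outbound team 82/94 = 87.2% → the outbound team
The outbound team wins overall and in every lead group — no reversal.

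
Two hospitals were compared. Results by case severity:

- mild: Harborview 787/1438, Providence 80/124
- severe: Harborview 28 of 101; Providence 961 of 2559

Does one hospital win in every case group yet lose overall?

Yes

Mild: Harborview 787/1438 = 54.7%, Providence 80/124 = 64.5% → Providence
Severe: Harborview 28/101 = 27.7%, Providence 961/2559 = 37.6% → Providence
Overall: Harborview 815/1539 = 53.0%, Providence 1041/2683 = 38.8% → Harborview
Providence wins each case group but Harborview wins overall — the comparison reverses. Providence's patients skew toward severe, which has a lower base rate.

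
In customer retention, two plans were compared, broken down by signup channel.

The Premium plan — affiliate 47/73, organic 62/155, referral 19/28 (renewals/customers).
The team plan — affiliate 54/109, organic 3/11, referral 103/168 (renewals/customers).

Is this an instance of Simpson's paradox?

Affiliate: the Premium plan 47/73 = 64.4%, the team plan 54/109 = 49.5% → the Premium plan
Organic: the Premium plan 62/155 = 40.0%, the team plan 3/11 = 27.3% → the Premium plan
Referral: the Premium plan 19/28 = 67.9%, the team plan 103/168 = 61.3% → the Premium plan
Overall: the Premium plan 128/256 = 50.0%, the team plan 160/288 = 55.6% → the team plan
The Premium plan wins each signup group but the team plan wins overall — the comparison reverses. The Premium plan's customers skew toward organic, which has a lower base rate.

Yes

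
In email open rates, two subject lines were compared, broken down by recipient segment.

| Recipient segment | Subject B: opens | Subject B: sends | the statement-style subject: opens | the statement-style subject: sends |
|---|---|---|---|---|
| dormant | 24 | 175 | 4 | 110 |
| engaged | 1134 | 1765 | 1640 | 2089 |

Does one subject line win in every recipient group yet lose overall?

No

Dormant: Subject B 24/175 = 13.7%, the statement-style subject 4/110 = 3.6% → Subject B
Engaged: Subject B 1134/1765 = 64.2%, the statement-style subject 1640/2089 = 78.5% → the statement-style subject
Overall: Subject B 1158/1940 = 59.7%, the statement-style subject 1644/2199 = 74.8% → the statement-style subject
Neither sweeps: Subject B wins 1 of 2 groups, the statement-style subject wins 1. The statement-style subject wins overall but not every group — no Simpson reversal.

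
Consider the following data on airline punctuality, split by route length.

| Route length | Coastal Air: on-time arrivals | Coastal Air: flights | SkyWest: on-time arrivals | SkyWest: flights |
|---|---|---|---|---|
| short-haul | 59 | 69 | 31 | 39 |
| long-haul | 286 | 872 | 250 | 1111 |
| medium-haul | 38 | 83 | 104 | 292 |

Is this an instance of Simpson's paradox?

Short-haul: Coastal Air 59/69 = 85.5%, SkyWest 31/39 = 79.5% → Coastal Air
Long-haul: Coastal Air 286/872 = 32.8%, SkyWest 250/1111 = 22.5% → Coastal Air
Medium-haul: Coastal Air 38/83 = 45.8%, SkyWest 104/292 = 35.6% → Coastal Air
Overall: Coastal Air 383/1024 = 37.4%, SkyWest 385/1442 = 26.7% → Coastal Air
Coastal Air wins overall and in every route group — no reversal.

No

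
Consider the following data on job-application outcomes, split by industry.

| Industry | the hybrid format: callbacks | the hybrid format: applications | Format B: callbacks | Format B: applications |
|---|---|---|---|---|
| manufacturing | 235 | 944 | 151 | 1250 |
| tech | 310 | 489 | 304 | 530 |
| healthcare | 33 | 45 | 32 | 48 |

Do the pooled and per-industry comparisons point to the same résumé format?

Manufacturing: the hybrid format 235/944 = 24.9%, Format B 151/1250 = 12.1% → the hybrid format
Tech: the hybrid format 310/489 = 63.4%, Format B 304/530 = 57.4% → the hybrid format
Healthcare: the hybrid format 33/45 = 73.3%, Format B 32/48 = 66.7% → the hybrid format
Overall: the hybrid format 578/1478 = 39.1%, Format B 487/1828 = 26.6% → the hybrid format
The hybrid format wins overall and in every industry group — no reversal.

Yes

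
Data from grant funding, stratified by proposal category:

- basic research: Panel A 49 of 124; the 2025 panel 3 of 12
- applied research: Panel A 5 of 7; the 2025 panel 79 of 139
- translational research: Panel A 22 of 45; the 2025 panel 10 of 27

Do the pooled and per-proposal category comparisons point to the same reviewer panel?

Basic research: Panel A 49/124 = 39.5%, the 2025 panel 3/12 = 25.0% → Panel A
Applied research: Panel A 5/7 = 71.4%, the 2025 panel 79/139 = 56.8% → Panel A
Translational research: Panel A 22/45 = 48.9%, the 2025 panel 10/27 = 37.0% → Panel A
Overall: Panel A 76/176 = 43.2%, the 2025 panel 92/178 = 51.7% → the 2025 panel
Panel A wins each proposal group but the 2025 panel wins overall — the comparison reverses. Panel A's proposals skew toward basic research, which has a lower base rate.

No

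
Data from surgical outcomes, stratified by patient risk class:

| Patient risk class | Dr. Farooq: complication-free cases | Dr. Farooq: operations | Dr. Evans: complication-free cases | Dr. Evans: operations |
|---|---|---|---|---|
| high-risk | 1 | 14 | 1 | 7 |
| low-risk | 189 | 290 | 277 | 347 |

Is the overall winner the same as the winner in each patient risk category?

Yes

High-risk: Dr. Farooq 1/14 = 7.1%, Dr. Evans 1/7 = 14.3% → Dr. Evans
Low-risk: Dr. Farooq 189/290 = 65.2%, Dr. Evans 277/347 = 79.8% → Dr. Evans
Overall: Dr. Farooq 190/304 = 62.5%, Dr. Evans 278/354 = 78.5% → Dr. Evans
Dr. Evans wins overall and in every patient risk group — no reversal.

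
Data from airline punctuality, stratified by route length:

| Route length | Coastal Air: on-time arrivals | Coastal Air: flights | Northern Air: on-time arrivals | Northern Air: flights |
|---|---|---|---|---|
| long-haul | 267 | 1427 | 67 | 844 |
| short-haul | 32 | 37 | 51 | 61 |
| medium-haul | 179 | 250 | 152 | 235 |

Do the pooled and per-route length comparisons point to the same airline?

Long-haul: Coastal Air 267/1427 = 18.7%, Northern Air 67/844 = 7.9% → Coastal Air
Short-haul: Coastal Air 32/37 = 86.5%, Northern Air 51/61 = 83.6% → Coastal Air
Medium-haul: Coastal Air 179/250 = 71.6%, Northern Air 152/235 = 64.7% → Coastal Air
Overall: Coastal Air 478/1714 = 27.9%, Northern Air 270/1140 = 23.7% → Coastal Air
Coastal Air wins overall and in every route group — no reversal.

Yes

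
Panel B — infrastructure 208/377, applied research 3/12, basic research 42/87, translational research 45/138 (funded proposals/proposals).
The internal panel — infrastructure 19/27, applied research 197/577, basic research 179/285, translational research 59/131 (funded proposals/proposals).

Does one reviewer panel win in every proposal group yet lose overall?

Yes

Infrastructure: Panel B 208/377 = 55.2%, the internal panel 19/27 = 70.4% → the internal panel
Applied research: Panel B 3/12 = 25.0%, the internal panel 197/577 = 34.1% → the internal panel
Basic research: Panel B 42/87 = 48.3%, the internal panel 179/285 = 62.8% → the internal panel
Translational research: Panel B 45/138 = 32.6%, the internal panel 59/131 = 45.0% → the internal panel
Overall: Panel B 298/614 = 48.5%, the internal panel 454/1020 = 44.5% → Panel B
The internal panel wins each proposal group but Panel B wins overall — the comparison reverses. The internal panel's proposals skew toward applied research, which has a lower base rate.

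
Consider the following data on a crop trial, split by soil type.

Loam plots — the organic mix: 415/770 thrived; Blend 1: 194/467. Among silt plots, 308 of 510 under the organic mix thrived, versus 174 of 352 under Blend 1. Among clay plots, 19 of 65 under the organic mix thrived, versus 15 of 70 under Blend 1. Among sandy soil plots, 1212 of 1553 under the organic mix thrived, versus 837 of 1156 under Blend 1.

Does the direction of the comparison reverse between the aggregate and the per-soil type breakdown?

Loam: the organic mix 415/770 = 53.9%, Blend 1 194/467 = 41.5% → the organic mix
Silt: the organic mix 308/510 = 60.4%, Blend 1 174/352 = 49.4% → the organic mix
Clay: the organic mix 19/65 = 29.2%, Blend 1 15/70 = 21.4% → the organic mix
Sandy soil: the organic mix 1212/1553 = 78.0%, Blend 1 837/1156 = 72.4% → the organic mix
Overall: the organic mix 1954/2898 = 67.4%, Blend 1 1220/2045 = 59.7% → the organic mix
The organic mix wins overall and in every soil group — no reversal.

No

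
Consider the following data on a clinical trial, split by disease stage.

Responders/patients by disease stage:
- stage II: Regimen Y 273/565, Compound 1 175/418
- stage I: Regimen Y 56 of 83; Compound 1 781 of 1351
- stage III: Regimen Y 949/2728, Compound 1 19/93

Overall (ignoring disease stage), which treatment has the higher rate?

Compound 1

Stage II: Regimen Y 273/565 = 48.3%, Compound 1 175/418 = 41.9% → Regimen Y
Stage I: Regimen Y 56/83 = 67.5%, Compound 1 781/1351 = 57.8% → Regimen Y
Stage III: Regimen Y 949/2728 = 34.8%, Compound 1 19/93 = 20.4% → Regimen Y
Overall: Regimen Y 1278/3376 = 37.9%, Compound 1 975/1862 = 52.4% → Compound 1
(Regimen Y wins every disease group but Compound 1 wins overall — Regimen Y's patients skew toward the low-rate stage III group.)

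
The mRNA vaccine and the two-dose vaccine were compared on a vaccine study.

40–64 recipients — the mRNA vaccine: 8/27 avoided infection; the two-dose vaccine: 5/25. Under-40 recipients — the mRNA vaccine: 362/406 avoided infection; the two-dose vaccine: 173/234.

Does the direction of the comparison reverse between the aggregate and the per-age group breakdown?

40–64: the mRNA vaccine 8/27 = 29.6%, the two-dose vaccine 5/25 = 20.0% → the mRNA vaccine
Under-40: the mRNA vaccine 362/406 = 89.2%, the two-dose vaccine 173/234 = 73.9% → the mRNA vaccine
Overall: the mRNA vaccine 370/433 = 85.5%, the two-dose vaccine 178/259 = 68.7% → the mRNA vaccine
The mRNA vaccine wins overall and in every age group — no reversal.

No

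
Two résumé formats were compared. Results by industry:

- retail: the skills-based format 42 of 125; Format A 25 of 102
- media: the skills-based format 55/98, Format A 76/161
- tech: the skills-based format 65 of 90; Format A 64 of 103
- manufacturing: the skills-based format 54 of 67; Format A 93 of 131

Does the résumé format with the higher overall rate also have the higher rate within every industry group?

Yes

Retail: the skills-based format 42/125 = 33.6%, Format A 25/102 = 24.5% → the skills-based format
Media: the skills-based format 55/98 = 56.1%, Format A 76/161 = 47.2% → the skills-based format
Tech: the skills-based format 65/90 = 72.2%, Format A 64/103 = 62.1% → the skills-based format
Manufacturing: the skills-based format 54/67 = 80.6%, Format A 93/131 = 71.0% → the skills-based format
Overall: the skills-based format 216/380 = 56.8%, Format A 258/497 = 51.9% → the skills-based format
The skills-based format wins overall and in every industry group — no reversal.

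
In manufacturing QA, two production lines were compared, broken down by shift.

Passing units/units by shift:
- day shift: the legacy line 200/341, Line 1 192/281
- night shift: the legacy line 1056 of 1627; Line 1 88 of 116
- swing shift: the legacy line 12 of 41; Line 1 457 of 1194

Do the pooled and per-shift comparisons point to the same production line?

Day shift: the legacy line 200/341 = 58.7%, Line 1 192/281 = 68.3% → Line 1
Night shift: the legacy line 1056/1627 = 64.9%, Line 1 88/116 = 75.9% → Line 1
Swing shift: the legacy line 12/41 = 29.3%, Line 1 457/1194 = 38.3% → Line 1
Overall: the legacy line 1268/2009 = 63.1%, Line 1 737/1591 = 46.3% → the legacy line
Line 1 wins each shift group but the legacy line wins overall — the comparison reverses. Line 1's units skew toward swing shift, which has a lower base rate.

No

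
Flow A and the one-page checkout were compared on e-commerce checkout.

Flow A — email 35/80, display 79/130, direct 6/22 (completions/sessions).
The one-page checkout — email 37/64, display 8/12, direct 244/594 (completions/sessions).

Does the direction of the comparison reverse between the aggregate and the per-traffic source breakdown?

Yes

Email: Flow A 35/80 = 43.8%, the one-page checkout 37/64 = 57.8% → the one-page checkout
Display: Flow A 79/130 = 60.8%, the one-page checkout 8/12 = 66.7% → the one-page checkout
Direct: Flow A 6/22 = 27.3%, the one-page checkout 244/594 = 41.1% → the one-page checkout
Overall: Flow A 120/232 = 51.7%, the one-page checkout 289/670 = 43.1% → Flow A
The one-page checkout wins each traffic group but Flow A wins overall — the comparison reverses. The one-page checkout's sessions skew toward direct, which has a lower base rate.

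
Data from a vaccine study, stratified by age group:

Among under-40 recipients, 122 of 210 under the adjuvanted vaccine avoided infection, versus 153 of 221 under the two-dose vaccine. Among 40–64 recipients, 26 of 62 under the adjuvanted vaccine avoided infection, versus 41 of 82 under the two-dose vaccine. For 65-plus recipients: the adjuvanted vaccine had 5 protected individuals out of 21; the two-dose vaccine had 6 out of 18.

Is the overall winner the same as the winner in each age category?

Yes

Under-40: the adjuvanted vaccine 122/210 = 58.1%, the two-dose vaccine 153/221 = 69.2% → the two-dose vaccine
40–64: the adjuvanted vaccine 26/62 = 41.9%, the two-dose vaccine 41/82 = 50.0% → the two-dose vaccine
65-plus: the adjuvanted vaccine 5/21 = 23.8%, the two-dose vaccine 6/18 = 33.3% → the two-dose vaccine
Overall: the adjuvanted vaccine 153/293 = 52.2%, the two-dose vaccine 200/321 = 62.3% → the two-dose vaccine
The two-dose vaccine wins overall and in every age group — no reversal.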